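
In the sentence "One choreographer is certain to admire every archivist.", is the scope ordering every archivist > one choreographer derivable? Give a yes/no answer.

Yes

*every archivist* is inside a raising infinitive, which is transparent to QR (no CP barrier), so it behaves as a matrix argument.
Since no island is crossed, the inverse ordering is licensed alongside surface scope.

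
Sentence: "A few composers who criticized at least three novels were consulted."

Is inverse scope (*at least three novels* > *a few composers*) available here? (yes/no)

No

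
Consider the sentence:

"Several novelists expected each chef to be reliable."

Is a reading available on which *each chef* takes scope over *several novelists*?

ECM infinitives lack a CP barrier, so *each chef* can QR over the matrix subject *several novelists*.
Nothing blocks QR of the lower DP to a position above the higher one, so inverse scope is available.
The sentence is scopally ambiguous between *several novelists* > *each chef* and *each chef* > *several novelists*.

Yes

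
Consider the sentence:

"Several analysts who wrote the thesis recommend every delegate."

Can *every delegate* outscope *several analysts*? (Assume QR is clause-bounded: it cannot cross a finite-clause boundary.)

Yes

*every delegate* sits in the matrix clause, not in the relative clause on *several analysts*.
Since no island is crossed, the inverse ordering is licensed alongside surface scope.
So *every delegate* > *several analysts* is among the available readings.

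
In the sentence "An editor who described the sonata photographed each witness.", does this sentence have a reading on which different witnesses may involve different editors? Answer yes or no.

That reading corresponds to *each witness* > *an editor*.
*each witness* sits in the matrix clause, not in the relative clause on *an editor*.
With no island boundary between them, the object can take inverse scope over the subject via ordinary QR within the clause.

Yes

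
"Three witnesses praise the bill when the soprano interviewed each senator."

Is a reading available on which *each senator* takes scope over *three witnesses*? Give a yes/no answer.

*each senator* is embedded in the adjunct clause *when the soprano interviewed each senator*.
Since the clause is an adjunct (not a complement), the Adjunct Condition blocks QR across its edge.
*each senator* is confined to the island and cannot take scope over *three witnesses*.

No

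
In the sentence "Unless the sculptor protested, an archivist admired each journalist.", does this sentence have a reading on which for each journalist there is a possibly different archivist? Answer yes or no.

That reading corresponds to *each journalist* > *an archivist*.
*each journalist* is a matrix argument; the adjunct is an island but the target quantifier is outside it.
With no island boundary between them, the object can take inverse scope over the subject via ordinary QR within the clause.

Yes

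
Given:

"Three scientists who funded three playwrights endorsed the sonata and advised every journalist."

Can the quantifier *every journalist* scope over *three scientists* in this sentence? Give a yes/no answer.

Structurally, *every journalist* is inside one conjunct of the coordinate structure (*advised every journalist*).
A quantifier cannot raise out of one conjunct of a coordination across the whole coordinate structure — the CSC applies to QR.
*every journalist* is confined to the island and cannot take scope over *three scientists*.

No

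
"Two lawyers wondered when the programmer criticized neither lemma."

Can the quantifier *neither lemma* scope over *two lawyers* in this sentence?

No

Structurally, *neither lemma* is inside the embedded question *when the programmer criticized neither lemma*.
QR across an interrogative CP boundary is ruled out as a wh-island violation.
So *neither lemma* cannot raise high enough to outscope *two lawyers*; only the surface ordering *two lawyers* > *neither lemma* is available.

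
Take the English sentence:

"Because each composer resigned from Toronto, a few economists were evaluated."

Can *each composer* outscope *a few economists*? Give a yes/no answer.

Structurally, *each composer* is inside the adjunct clause *because each composer resigned from Toronto*.
Since the clause is an adjunct (not a complement), the Adjunct Condition blocks QR across its edge.
So *each composer* cannot raise to a position above *a few economists*.

No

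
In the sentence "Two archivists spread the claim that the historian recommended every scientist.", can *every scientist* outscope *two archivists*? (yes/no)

*every scientist* is embedded in the complex NP *the claim that the historian recommended every scientist*.
The Complex NP Constraint bars QR out of the complement clause of a noun.
*every scientist* > *two archivists* would require crossing that boundary, which is illicit.

No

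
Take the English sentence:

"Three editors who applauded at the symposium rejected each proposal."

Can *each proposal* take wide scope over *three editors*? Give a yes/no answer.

Yes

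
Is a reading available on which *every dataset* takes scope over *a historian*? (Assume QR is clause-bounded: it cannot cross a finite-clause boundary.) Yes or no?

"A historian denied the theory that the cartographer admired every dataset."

No

*every dataset* occurs within the complex NP *the theory that the cartographer admired every dataset*.
Noun-complement clauses are scope islands (the Complex NP Constraint): a quantifier inside one cannot scope into the matrix.
*every dataset* is confined to the island and cannot take scope over *a historian*.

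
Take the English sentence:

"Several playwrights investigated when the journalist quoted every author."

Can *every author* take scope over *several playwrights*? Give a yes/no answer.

Structurally, *every author* is inside the embedded question *when the journalist quoted every author*.
Embedded wh-clauses are opaque for QR, so the quantifier stays inside the question.
So *every author* cannot raise high enough to outscope *several playwrights*; only the surface ordering *several playwrights* > *every author* is available.

No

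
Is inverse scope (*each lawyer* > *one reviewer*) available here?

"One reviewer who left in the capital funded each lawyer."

The relative clause *who left in the capital* modifies *one reviewer*, but *each lawyer* is not inside that relative clause — it is an argument of the matrix verb.
Nothing blocks QR of the lower DP to a position above the higher one, so inverse scope is available.

Yes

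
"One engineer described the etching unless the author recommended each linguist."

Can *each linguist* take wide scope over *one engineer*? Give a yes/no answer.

No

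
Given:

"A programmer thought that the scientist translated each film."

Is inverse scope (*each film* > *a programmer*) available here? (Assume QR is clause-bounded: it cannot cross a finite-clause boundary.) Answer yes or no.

The target quantifier *each film* is part of the finite complement clause *that the scientist translated each film*.
Given the clause-boundedness assumption, QR cannot cross the finite CP into the matrix.
So *each film* cannot raise to a position above *a programmer*.

No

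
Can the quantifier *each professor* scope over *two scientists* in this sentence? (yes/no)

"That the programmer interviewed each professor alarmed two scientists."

No

Structurally, *each professor* is inside the sentential subject *that the programmer interviewed each professor*.
Sentential subjects are islands: a quantifier inside the subject clause cannot raise over the matrix predicate.
So the wide-scope reading for *each professor* is blocked.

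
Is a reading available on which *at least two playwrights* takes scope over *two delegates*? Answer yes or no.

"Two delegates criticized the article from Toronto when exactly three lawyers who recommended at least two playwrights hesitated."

Structurally, *at least two playwrights* is inside the relative clause *who recommended at least two playwrights*, which is itself inside the adjunct *when exactly three lawyers who recommended at least two playwrights hesitated*.
Two island boundaries intervene — the relative clause and the adjunct. Either alone would block QR.
So the wide-scope reading for *at least two playwrights* is blocked.

No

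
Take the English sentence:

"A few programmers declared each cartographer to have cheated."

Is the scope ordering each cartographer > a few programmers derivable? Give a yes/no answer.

*each cartographer* is an ECM subject; ECM complements are not islands, and the embedded quantifier may take matrix scope.
Nothing blocks QR of the lower DP to a position above the higher one, so inverse scope is available.

Yes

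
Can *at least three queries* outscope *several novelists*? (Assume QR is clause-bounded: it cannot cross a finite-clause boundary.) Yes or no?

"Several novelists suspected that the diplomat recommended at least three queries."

No

The DP *at least three queries* is contained in the finite complement clause *that the diplomat recommended at least three queries*.
Finite CP is the ceiling for QR here, by assumption.
So the wide-scope reading for *at least three queries* is blocked.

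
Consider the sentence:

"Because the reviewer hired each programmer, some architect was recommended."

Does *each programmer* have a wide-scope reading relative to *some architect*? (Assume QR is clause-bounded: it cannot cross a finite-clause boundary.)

No

*each programmer* is embedded in the adjunct clause *because the reviewer hired each programmer*.
The adjunct-island constraint bars QR out of an adverbial clause.
There is no licit LF on which *each programmer* c-commands *some architect*.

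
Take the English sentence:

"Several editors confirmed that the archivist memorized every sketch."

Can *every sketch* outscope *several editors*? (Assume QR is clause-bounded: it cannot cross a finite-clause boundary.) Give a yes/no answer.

No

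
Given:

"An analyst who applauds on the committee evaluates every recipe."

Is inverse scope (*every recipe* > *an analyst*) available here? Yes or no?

Yes

*every recipe* is a matrix argument; only *an analyst* is modified by the relative clause *who applauds on the committee*, so the RC island is irrelevant to the target quantifier.
Clause-internal QR can adjoin the lower DP above the subject, yielding the inverse reading.
So *every recipe* > *an analyst* is among the available readings.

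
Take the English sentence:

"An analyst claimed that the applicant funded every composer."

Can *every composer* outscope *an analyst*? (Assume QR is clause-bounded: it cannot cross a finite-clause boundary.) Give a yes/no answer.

Structurally, *every composer* is inside the finite complement clause *that the applicant funded every composer*.
Given the clause-boundedness assumption, QR cannot cross the finite CP into the matrix.
So *every composer* cannot raise high enough to outscope *an analyst*; only the surface ordering *an analyst* > *every composer* is available.
(Only the surface reading survives: one fixed analyst with respect to all the relevant composers.)

No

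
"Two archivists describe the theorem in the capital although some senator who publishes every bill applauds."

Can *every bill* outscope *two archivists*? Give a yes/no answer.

No

*every bill* sits inside the relative clause *who publishes every bill*, which is itself inside the adjunct *although some senator who publishes every bill applauds*.
Nested islands: the RC island is itself inside an adjunct island, so wide scope is doubly excluded.
There is no licit LF on which *every bill* c-commands *two archivists*.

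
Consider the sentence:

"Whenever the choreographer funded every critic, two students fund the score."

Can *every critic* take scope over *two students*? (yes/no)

No

The DP *every critic* is contained in the adjunct clause *whenever the choreographer funded every critic*.
Adjunct clauses are scope islands: a quantifier inside an adjunct cannot raise into the matrix clause.
So the wide-scope reading for *every critic* is blocked.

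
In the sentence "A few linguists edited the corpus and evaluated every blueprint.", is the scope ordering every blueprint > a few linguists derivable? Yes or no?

*every blueprint* occurs within one conjunct of the coordinate structure (*evaluated every blueprint*).
QR out of a conjunct would have to apply non-ATB, which the CSC forbids.
Hence only narrow scope for *every blueprint* (under *a few linguists*) survives.

No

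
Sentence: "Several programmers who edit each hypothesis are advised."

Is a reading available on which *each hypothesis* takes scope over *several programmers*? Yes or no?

*each hypothesis* sits inside the relative clause *who edit each hypothesis*.
A relative clause is a scope island — quantifier raising cannot cross its boundary.
There is no licit LF on which *each hypothesis* c-commands *several programmers*.

No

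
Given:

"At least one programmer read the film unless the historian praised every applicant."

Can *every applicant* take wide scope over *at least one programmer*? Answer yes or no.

*every applicant* is embedded in the adjunct clause *unless the historian praised every applicant*.
Since the clause is an adjunct (not a complement), the Adjunct Condition blocks QR across its edge.
There is no licit LF on which *every applicant* c-commands *at least one programmer*.

No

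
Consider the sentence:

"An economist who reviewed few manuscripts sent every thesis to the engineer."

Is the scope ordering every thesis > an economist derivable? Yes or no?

Yes

The RC *who reviewed few manuscripts* is an island, but *every thesis* is not inside it — it is the matrix object, a clausemate of *an economist*.
Clause-internal QR can adjoin the lower DP above the subject, yielding the inverse reading.
Both orderings are possible: *an economist* > *every thesis* and *every thesis* > *an economist*.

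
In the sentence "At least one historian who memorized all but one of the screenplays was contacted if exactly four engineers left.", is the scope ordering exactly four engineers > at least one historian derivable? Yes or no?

No

Structurally, *exactly four engineers* is inside the adjunct clause *if exactly four engineers left*.
Since the clause is an adjunct (not a complement), the Adjunct Condition blocks QR across its edge.
*exactly four engineers* > *at least one historian* would require crossing that boundary, which is illicit.
(Only the surface reading survives: one fixed historian with respect to all the relevant engineers.)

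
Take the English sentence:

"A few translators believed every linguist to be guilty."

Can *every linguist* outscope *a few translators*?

ECM infinitives lack a CP barrier, so *every linguist* can QR over the matrix subject *a few translators*.
QR within a single clause is free, so the lower quantifier may take scope over the higher one.

Yes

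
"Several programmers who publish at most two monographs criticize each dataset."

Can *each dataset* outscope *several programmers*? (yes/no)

Yes

The relative clause *who publish at most two monographs* modifies *several programmers*, but *each dataset* is not inside that relative clause — it is an argument of the matrix verb.
QR within a single clause is free, so the lower quantifier may take scope over the higher one.
So *each dataset* > *several programmers* is among the available readings.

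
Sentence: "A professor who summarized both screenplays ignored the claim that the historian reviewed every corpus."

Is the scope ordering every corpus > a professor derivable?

No

The target quantifier *every corpus* is part of the complex NP *the claim that the historian reviewed every corpus*.
The Complex NP Constraint bars QR out of the complement clause of a noun.
*every corpus* > *a professor* would require crossing that boundary, which is illicit.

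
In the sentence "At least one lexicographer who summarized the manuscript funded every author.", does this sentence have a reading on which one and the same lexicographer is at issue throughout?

Yes

That reading corresponds to *at least one lexicographer* > *every author*.
That is the surface-scope ordering, which is always one of the available readings — island constraints only ever restrict inverse scope.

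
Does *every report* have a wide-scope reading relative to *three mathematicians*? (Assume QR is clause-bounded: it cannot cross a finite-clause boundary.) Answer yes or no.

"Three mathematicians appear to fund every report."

Yes

Infinitival complements of raising predicates do not block QR; *every report* and *three mathematicians* are effectively clausemates.
Since no island is crossed, the inverse ordering is licensed alongside surface scope.
Both orderings are possible: *three mathematicians* > *every report* and *every report* > *three mathematicians*.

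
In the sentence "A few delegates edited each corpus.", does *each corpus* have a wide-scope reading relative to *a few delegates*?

Yes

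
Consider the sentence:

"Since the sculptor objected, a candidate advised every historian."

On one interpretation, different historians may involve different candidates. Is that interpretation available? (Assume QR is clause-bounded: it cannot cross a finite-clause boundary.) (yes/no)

The described interpretation is the *every historian* > *a candidate* scoping.
Neither queried DP is inside the adjunct, so the adjunct-island constraint does not apply.
No island intervenes, so both surface and inverse scope are derivable.
So *every historian* > *a candidate* is among the available readings.

Yes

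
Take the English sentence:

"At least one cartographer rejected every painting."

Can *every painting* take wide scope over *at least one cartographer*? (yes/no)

Yes

Both DPs are arguments of the same predicate; there is no clause or island boundary between them.
No island intervenes, so both surface and inverse scope are derivable.
Both orderings are possible: *at least one cartographer* > *every painting* and *every painting* > *at least one cartographer*.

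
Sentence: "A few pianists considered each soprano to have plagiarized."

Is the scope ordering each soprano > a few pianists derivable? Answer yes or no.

Yes

The ECM infinitive is scope-transparent — *each soprano* is free to raise above *a few pianists*.
Clause-internal QR can adjoin the lower DP above the subject, yielding the inverse reading.
The sentence is scopally ambiguous between *a few pianists* > *each soprano* and *each soprano* > *a few pianists*.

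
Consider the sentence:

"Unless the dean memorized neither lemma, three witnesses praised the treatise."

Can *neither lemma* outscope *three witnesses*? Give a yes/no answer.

No

*neither lemma* sits inside the adjunct clause *unless the dean memorized neither lemma*.
Adverbial clauses are not L-marked, so they are barriers for QR — the quantifier cannot escape the adjunct.
The ordering *neither lemma* > *three witnesses* is therefore underivable.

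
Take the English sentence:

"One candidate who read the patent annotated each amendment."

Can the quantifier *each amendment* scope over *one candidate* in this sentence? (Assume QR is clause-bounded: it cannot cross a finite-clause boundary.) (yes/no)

Yes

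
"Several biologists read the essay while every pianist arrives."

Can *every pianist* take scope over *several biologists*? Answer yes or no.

The DP *every pianist* is contained in the adjunct clause *while every pianist arrives*.
The adjunct-island constraint bars QR out of an adverbial clause.
So *every pianist* cannot raise high enough to outscope *several biologists*; only the surface ordering *several biologists* > *every pianist* is available.

No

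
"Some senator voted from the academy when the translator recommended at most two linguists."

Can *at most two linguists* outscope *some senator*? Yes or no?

*at most two linguists* occurs within the adjunct clause *when the translator recommended at most two linguists*.
Adverbial clauses are not L-marked, so they are barriers for QR — the quantifier cannot escape the adjunct.
Hence only narrow scope for *at most two linguists* (under *some senator*) survives.

No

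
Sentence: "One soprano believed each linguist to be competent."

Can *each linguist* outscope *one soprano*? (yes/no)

*each linguist* is the subject of an ECM infinitive — the infinitival complement of an ECM verb is not a scope island, so *each linguist* can raise into the matrix clause.
Since no island is crossed, the inverse ordering is licensed alongside surface scope.
So *each linguist* > *one soprano* is among the available readings.

Yes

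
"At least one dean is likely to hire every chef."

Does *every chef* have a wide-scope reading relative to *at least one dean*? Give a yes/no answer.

Yes

*every chef* is inside a raising infinitive, which is transparent to QR (no CP barrier), so it behaves as a matrix argument.
With no island boundary between them, the object can take inverse scope over the subject via ordinary QR within the clause.
The sentence is scopally ambiguous between *at least one dean* > *every chef* and *every chef* > *at least one dean*.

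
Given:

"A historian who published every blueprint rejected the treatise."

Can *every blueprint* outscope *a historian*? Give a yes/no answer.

No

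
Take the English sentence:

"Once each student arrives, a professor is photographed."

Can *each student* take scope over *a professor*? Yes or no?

The DP *each student* is contained in the adjunct clause *once each student arrives*.
The adjunct-island constraint bars QR out of an adverbial clause.
The ordering *each student* > *a professor* is therefore underivable.

No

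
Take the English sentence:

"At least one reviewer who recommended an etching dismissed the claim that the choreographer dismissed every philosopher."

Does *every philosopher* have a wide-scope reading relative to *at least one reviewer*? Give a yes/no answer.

No

*every philosopher* is embedded in the complex NP *the claim that the choreographer dismissed every philosopher*.
Noun-complement clauses are scope islands (the Complex NP Constraint): a quantifier inside one cannot scope into the matrix.
The inverse ordering *every philosopher* > *at least one reviewer* is therefore underivable.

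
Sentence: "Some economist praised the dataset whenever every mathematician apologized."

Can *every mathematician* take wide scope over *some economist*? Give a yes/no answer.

No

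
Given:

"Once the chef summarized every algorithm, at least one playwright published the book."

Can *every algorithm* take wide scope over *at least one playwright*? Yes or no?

The DP *every algorithm* is contained in the adjunct clause *once the chef summarized every algorithm*.
The adjunct-island constraint bars QR out of an adverbial clause.
The ordering *every algorithm* > *at least one playwright* is therefore underivable.

No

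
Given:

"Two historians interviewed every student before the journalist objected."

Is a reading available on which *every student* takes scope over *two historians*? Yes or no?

Although there is an adjunct clause, *every student* is in the main clause, not inside the adjunct.
With no island boundary between them, the object can take inverse scope over the subject via ordinary QR within the clause.
Both orderings are possible: *two historians* > *every student* and *every student* > *two historians*.

Yes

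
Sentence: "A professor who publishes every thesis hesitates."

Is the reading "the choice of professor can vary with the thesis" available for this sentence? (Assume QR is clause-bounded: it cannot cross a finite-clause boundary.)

This is the *every thesis* > *a professor* reading.
The DP *every thesis* is contained in the relative clause *who publishes every thesis*.
A relative clause is a scope island — quantifier raising cannot cross its boundary.
The inverse ordering *every thesis* > *a professor* is therefore underivable.
(Only the surface reading survives: one fixed professor with respect to all the relevant theses.)

No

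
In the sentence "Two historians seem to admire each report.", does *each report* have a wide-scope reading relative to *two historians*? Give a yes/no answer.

Yes

The matrix predicate is a raising verb, whose infinitival complement is not a scope island — *each report* can QR into the matrix clause.
QR within a single clause is free, so the lower quantifier may take scope over the higher one.
The sentence is scopally ambiguous between *two historians* > *each report* and *each report* > *two historians*.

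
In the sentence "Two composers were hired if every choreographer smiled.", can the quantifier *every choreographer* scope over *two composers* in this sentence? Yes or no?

No

The DP *every choreographer* is contained in the adjunct clause *if every choreographer smiled*.
Scope out of an adjunct clause is unavailable: QR respects the adjunct-island constraint.
So *every choreographer* cannot raise high enough to outscope *two composers*; only the surface ordering *two composers* > *every choreographer* is available.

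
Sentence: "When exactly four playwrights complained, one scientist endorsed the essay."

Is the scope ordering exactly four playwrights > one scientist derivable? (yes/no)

No

The DP *exactly four playwrights* is contained in the adjunct clause *when exactly four playwrights complained*.
Since the clause is an adjunct (not a complement), the Adjunct Condition blocks QR across its edge.
So the wide-scope reading for *exactly four playwrights* is blocked.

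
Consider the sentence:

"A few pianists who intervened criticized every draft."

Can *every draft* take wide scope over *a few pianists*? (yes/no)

Yes

*every draft* is a matrix argument; only *a few pianists* is modified by the relative clause *who intervened*, so the RC island is irrelevant to the target quantifier.
No island intervenes, so both surface and inverse scope are derivable.
Both orderings are possible: *a few pianists* > *every draft* and *every draft* > *a few pianists*.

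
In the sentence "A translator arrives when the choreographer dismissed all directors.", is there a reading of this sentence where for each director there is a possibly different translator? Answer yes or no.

No

That reading corresponds to *all directors* > *a translator*.
Structurally, *all directors* is inside the adjunct clause *when the choreographer dismissed all directors*.
Adjunct clauses are scope islands: a quantifier inside an adjunct cannot raise into the matrix clause.
*all directors* > *a translator* would require crossing that boundary, which is illicit.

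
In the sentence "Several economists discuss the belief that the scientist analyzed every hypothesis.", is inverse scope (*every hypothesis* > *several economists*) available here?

No

The target quantifier *every hypothesis* is part of the complex NP *the belief that the scientist analyzed every hypothesis*.
Noun-complement clauses are scope islands (the Complex NP Constraint): a quantifier inside one cannot scope into the matrix.
There is no licit LF on which *every hypothesis* c-commands *several economists*.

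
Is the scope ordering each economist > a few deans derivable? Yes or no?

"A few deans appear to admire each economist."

Yes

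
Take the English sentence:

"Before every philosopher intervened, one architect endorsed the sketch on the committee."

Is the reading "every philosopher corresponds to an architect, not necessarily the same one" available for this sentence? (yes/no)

No

The paraphrase describes the scope ordering *every philosopher* > *one architect*.
*every philosopher* is embedded in the adjunct clause *before every philosopher intervened*.
Adverbial clauses are not L-marked, so they are barriers for QR — the quantifier cannot escape the adjunct.
*every philosopher* is confined to the island and cannot take scope over *one architect*.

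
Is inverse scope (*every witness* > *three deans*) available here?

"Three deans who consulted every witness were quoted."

No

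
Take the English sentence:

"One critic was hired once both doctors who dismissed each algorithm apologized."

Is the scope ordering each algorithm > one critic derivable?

Structurally, *each algorithm* is inside the relative clause *who dismissed each algorithm*, which is itself inside the adjunct *once both doctors who dismissed each algorithm apologized*.
Both the relative clause and the enclosing adjunct are scope islands; QR cannot cross either.
*each algorithm* > *one critic* would require crossing that boundary, which is illicit.

No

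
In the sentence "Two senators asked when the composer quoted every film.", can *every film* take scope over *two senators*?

No

*every film* is embedded in the embedded question *when the composer quoted every film*.
Embedded wh-clauses are opaque for QR, so the quantifier stays inside the question.
There is no licit LF on which *every film* c-commands *two senators*.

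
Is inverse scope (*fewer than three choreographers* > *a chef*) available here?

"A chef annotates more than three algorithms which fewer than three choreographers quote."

No

Structurally, *fewer than three choreographers* is inside the relative clause *which fewer than three choreographers quote* modifying *more than three algorithms*.
Relative clauses are scope islands: a quantifier cannot QR out of a relative clause to take scope in the matrix clause.
So *fewer than three choreographers* cannot raise to a position above *a chef*.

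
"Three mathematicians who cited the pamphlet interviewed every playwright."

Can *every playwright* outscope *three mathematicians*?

Yes

The RC *who cited the pamphlet* is an island, but *every playwright* is not inside it — it is the matrix object, a clausemate of *three mathematicians*.
No island intervenes, so both surface and inverse scope are derivable.
The sentence is scopally ambiguous between *three mathematicians* > *every playwright* and *every playwright* > *three mathematicians*.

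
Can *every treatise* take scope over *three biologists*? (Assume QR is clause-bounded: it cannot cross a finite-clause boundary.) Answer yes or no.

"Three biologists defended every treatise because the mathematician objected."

*every treatise* is a matrix argument; the adjunct is an island but the target quantifier is outside it.
Since no island is crossed, the inverse ordering is licensed alongside surface scope.

Yes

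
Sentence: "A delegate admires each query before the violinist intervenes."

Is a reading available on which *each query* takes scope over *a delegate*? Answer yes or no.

Yes

*each query* is a matrix argument; the adjunct is an island but the target quantifier is outside it.
No island intervenes, so both surface and inverse scope are derivable.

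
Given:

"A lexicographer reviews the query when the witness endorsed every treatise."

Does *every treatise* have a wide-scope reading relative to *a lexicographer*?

*every treatise* is embedded in the adjunct clause *when the witness endorsed every treatise*.
Adjunct clauses are scope islands: a quantifier inside an adjunct cannot raise into the matrix clause.
So the wide-scope reading for *every treatise* is blocked.

No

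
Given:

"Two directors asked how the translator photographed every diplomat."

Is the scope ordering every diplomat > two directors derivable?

No

*every diplomat* is embedded in the embedded question *how the translator photographed every diplomat*.
Embedded wh-clauses are opaque for QR, so the quantifier stays inside the question.
There is no licit LF on which *every diplomat* c-commands *two directors*.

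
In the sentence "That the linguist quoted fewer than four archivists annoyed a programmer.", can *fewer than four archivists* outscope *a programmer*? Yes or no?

*fewer than four archivists* sits inside the sentential subject *that the linguist quoted fewer than four archivists*.
Sentential subjects are islands: a quantifier inside the subject clause cannot raise over the matrix predicate.
The ordering *fewer than four archivists* > *a programmer* is therefore underivable.

No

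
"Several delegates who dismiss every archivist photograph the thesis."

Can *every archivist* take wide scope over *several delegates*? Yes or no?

No

The target quantifier *every archivist* is part of the relative clause *who dismiss every archivist*.
A relative clause is a scope island — quantifier raising cannot cross its boundary.
Hence only narrow scope for *every archivist* (under *several delegates*) survives.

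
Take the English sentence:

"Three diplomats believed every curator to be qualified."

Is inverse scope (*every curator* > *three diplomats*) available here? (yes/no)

*every curator* is an ECM subject; ECM complements are not islands, and the embedded quantifier may take matrix scope.
With no island boundary between them, the object can take inverse scope over the subject via ordinary QR within the clause.

Yes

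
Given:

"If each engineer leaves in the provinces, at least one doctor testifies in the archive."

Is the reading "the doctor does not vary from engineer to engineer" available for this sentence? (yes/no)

Yes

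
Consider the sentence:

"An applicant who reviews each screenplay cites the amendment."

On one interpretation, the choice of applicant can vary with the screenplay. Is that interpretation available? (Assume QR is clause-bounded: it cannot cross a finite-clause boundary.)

No

The described interpretation is the *each screenplay* > *an applicant* scoping.
*each screenplay* is embedded in the relative clause *who reviews each screenplay*.
Quantifiers inside a relative clause are trapped there; the RC boundary blocks QR.
So *each screenplay* cannot raise high enough to outscope *an applicant*; only the surface ordering *an applicant* > *each screenplay* is available.
(Only the surface reading survives: one fixed applicant with respect to all the relevant screenplays.)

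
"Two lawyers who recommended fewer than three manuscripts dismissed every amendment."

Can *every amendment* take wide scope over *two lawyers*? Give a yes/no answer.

The relative clause *who recommended fewer than three manuscripts* modifies *two lawyers*, but *every amendment* is not inside that relative clause — it is an argument of the matrix verb.
Nothing blocks QR of the lower DP to a position above the higher one, so inverse scope is available.

Yes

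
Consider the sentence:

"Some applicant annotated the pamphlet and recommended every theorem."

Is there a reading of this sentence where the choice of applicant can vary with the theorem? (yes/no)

That reading corresponds to *every theorem* > *some applicant*.
Structurally, *every theorem* is inside one conjunct of the coordinate structure (*recommended every theorem*).
Asymmetric QR out of one conjunct violates the Coordinate Structure Constraint.
So *every theorem* cannot raise to a position above *some applicant*.
(Only the surface reading survives: one fixed applicant with respect to all the relevant theorems.)

No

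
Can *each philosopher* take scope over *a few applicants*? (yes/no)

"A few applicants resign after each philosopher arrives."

Structurally, *each philosopher* is inside the adjunct clause *after each philosopher arrives*.
The adjunct-island constraint bars QR out of an adverbial clause.
So *each philosopher* cannot raise to a position above *a few applicants*.

No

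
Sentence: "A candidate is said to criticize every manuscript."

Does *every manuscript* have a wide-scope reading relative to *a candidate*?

*every manuscript* is inside a raising infinitive, which is transparent to QR (no CP barrier), so it behaves as a matrix argument.
No island intervenes, so both surface and inverse scope are derivable.
Both orderings are possible: *a candidate* > *every manuscript* and *every manuscript* > *a candidate*.

Yes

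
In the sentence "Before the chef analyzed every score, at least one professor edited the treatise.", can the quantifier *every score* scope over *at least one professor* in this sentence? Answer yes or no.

No

*every score* occurs within the adjunct clause *before the chef analyzed every score*.
Scope out of an adjunct clause is unavailable: QR respects the adjunct-island constraint.
So *every score* cannot raise to a position above *at least one professor*.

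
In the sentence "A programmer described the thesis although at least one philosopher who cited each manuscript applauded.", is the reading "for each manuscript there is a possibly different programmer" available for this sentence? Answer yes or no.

No

This is the *each manuscript* > *a programmer* reading.
Structurally, *each manuscript* is inside the relative clause *who cited each manuscript*, which is itself inside the adjunct *although at least one philosopher who cited each manuscript applauded*.
Even if one barrier were somehow void, the other would still block QR.
*each manuscript* > *a programmer* would require crossing that boundary, which is illicit.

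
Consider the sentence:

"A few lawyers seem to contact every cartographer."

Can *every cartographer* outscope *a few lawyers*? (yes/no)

Infinitival complements of raising predicates do not block QR; *every cartographer* and *a few lawyers* are effectively clausemates.
No island intervenes, so both surface and inverse scope are derivable.

Yes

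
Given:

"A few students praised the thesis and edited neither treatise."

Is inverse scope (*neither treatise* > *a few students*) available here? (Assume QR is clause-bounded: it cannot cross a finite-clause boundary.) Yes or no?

The target quantifier *neither treatise* is part of one conjunct of the coordinate structure (*edited neither treatise*).
Asymmetric QR out of one conjunct violates the Coordinate Structure Constraint.
Hence only narrow scope for *neither treatise* (under *a few students*) survives.

No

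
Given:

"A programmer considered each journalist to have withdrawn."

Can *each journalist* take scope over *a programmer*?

Yes

This is an ECM construction: *each journalist* is the infinitival subject, Case-marked by the matrix verb, and the infinitive is transparent for QR.
Nothing blocks QR of the lower DP to a position above the higher one, so inverse scope is available.
Both orderings are possible: *a programmer* > *each journalist* and *each journalist* > *a programmer*.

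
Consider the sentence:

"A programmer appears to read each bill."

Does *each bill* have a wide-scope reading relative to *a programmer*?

Yes

Raising constructions are monoclausal for scope purposes; *each bill* is not separated from *a programmer* by any island.
QR within a single clause is free, so the lower quantifier may take scope over the higher one.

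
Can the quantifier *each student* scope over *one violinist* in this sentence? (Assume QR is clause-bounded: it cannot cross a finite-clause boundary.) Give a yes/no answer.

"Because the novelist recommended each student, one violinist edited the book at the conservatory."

No

The target quantifier *each student* is part of the adjunct clause *because the novelist recommended each student*.
Adjuncts are opaque for quantifier raising; a quantifier in an adjunct stays inside it.
So *each student* cannot raise to a position above *one violinist*.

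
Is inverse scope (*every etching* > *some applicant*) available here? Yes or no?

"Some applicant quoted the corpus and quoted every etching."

No

The target quantifier *every etching* is part of one conjunct of the coordinate structure (*quoted every etching*).
Asymmetric QR out of one conjunct violates the Coordinate Structure Constraint.
So *every etching* cannot raise high enough to outscope *some applicant*; only the surface ordering *some applicant* > *every etching* is available.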